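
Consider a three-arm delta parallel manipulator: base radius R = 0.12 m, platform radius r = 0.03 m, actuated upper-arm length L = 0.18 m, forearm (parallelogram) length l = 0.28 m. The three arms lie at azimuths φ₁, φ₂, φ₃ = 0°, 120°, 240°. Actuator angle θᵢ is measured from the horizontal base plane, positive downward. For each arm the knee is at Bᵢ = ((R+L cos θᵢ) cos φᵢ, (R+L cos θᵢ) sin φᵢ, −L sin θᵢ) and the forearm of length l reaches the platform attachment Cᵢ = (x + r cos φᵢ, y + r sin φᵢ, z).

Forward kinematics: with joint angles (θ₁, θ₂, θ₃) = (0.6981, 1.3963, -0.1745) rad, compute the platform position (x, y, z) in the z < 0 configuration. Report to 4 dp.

S1 = (0.2279·cos0.0°, 0.2279·sin0.0°, -0.1157) = (0.2279, 0.0000, -0.1157)
arm 2 at φ=120.0°: e+L cos θ2 = 0.1213;  S2 = (-0.0606, 0.1050, -0.1773)
S3 = (0.2673·cos240.0°, 0.2673·sin240.0°, 0.0313) = (-0.1336, -0.2315, 0.0313)
eliminate P² terms by subtracting sphere 1 from 2 and 3
plane₁₂: -0.5770x+0.2100y+-0.1231z = -0.0192
det = 0.4190;  x = 0.0177+0.0113z,  y = -0.0429+0.6173z
quadratic in z: (1.3812)z²+(0.1737)z+(-0.0190)=0, √Δ=0.3674 → z ∈ {-0.1959, 0.0701}; z = -0.1959 (taking z<0)
x = 0.0155, y = -0.1638

(0.0155, -0.1638, -0.1959)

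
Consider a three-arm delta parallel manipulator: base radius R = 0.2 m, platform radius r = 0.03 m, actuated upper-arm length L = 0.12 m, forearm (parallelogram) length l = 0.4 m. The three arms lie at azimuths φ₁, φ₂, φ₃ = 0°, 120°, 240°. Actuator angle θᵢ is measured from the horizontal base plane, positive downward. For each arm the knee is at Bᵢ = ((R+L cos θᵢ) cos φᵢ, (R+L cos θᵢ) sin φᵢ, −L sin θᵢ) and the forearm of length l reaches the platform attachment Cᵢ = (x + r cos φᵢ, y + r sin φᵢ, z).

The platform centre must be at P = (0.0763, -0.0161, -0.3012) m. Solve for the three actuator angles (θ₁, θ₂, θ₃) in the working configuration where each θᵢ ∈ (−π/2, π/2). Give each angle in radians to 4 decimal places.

θ₁ = -0.3488, θ₂ = 0.6110, θ₃ = 0.4366

φ1=0.0° → target in arm frame (0.0763, -0.0161)
  e−x'=0.0937;  (l²−L²−(e−x')²−y'²−z²)/2L = 0.1910
  γ=atan2(-0.3012,0.0937)=-1.2692;  ψ=arccos(0.6055)=0.9204;  θ1=γ+ψ≈-0.3488
arm 2 (φ=120.0°): x'=-0.0521, y'=-0.0580
  A cos θ + B sin θ = C:  0.2221·cos θ + -0.3012·sin θ = 0.0091
  √(A²+B²)=0.3742;  θ2 = -0.9354+1.5465 ≈ 0.6110
φ3=240.0° → target in arm frame (-0.0242, 0.0741)
  A cos θ + B sin θ = C:  0.1942·cos θ + -0.3012·sin θ = 0.0486
  γ=atan2(-0.3012,0.1942)=-0.9981;  ψ=arccos(0.1356)=1.4347;  θ3=γ+ψ≈0.4366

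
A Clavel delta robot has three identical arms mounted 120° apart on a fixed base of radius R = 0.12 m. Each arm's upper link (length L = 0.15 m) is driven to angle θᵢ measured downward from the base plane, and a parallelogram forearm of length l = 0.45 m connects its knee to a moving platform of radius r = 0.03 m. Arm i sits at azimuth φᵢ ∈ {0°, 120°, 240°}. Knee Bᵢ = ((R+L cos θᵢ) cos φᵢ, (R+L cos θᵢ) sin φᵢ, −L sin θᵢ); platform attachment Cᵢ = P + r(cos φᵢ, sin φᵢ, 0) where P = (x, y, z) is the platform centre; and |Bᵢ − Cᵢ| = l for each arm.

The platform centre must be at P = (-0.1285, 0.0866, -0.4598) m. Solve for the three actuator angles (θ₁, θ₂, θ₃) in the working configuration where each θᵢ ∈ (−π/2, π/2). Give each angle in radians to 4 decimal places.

θ₁ = 1.0470, θ₂ = 0.1742, θ₃ = 0.6977

rotate P by −φ1: (-0.1285, 0.0866, -0.4598)
  e−x'=0.2185;  (l²−L²−(e−x')²−y'²−z²)/2L = -0.2889
  √(A²+B²)=0.5091;  θ1 = -1.1272+2.1742 ≈ 1.0470
arm 2 (φ=120.0°): x'=0.1392, y'=0.0680
  e−x'=-0.0492;  (l²−L²−(e−x')²−y'²−z²)/2L = -0.1282
  γ=atan2(-0.4598,-0.0492)=-1.6775;  ψ=arccos(-0.2773)=1.8517;  θ2=γ+ψ≈0.1742
arm 3 (φ=240.0°): x'=-0.0107, y'=-0.1546
  A=0.1007, B=-0.4598, C=(l²−L²−A²−y'²−z²)/(2L)=-0.2182
  γ=atan2(-0.4598,0.1007)=-1.3551;  ψ=arccos(-0.4636)=2.0528;  θ3=γ+ψ≈0.6977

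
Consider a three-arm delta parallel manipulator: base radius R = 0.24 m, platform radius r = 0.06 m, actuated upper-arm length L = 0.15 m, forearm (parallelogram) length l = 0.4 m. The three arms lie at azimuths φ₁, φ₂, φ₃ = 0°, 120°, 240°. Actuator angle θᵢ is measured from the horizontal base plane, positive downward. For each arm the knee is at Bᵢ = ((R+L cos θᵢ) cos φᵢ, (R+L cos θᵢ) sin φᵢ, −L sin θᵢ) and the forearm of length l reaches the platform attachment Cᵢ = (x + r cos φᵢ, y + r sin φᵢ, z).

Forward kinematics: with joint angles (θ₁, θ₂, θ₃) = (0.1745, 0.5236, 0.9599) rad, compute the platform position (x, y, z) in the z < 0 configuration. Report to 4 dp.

φ1=0.0°: virtual centre (0.3277, 0.0000, -0.0260), radius l
centre 2 = (0.3099·cos120.0°, 0.3099·sin120.0°, -0.0750) = (-0.1550, 0.2684, -0.0750)
arm 3 at φ=240.0°: (R−r)+L cos θ3 = 0.2660;  centre 3 = (-0.1330, -0.2304, -0.1229)
|centre ₂|²−|centre ₁|² = -0.0064;  |centre ₃|²−|centre ₁|² = -0.0222
plane₁₂: -0.9653x+0.5368y+-0.0979z = -0.0064
Cramer: x(z) = 0.0158-0.1587z;  y(z) = 0.0165-0.1030z
quadratic in z: (1.0358)z²+(0.1477)z+(-0.0618)=0, √Δ=0.5270 → z ∈ {-0.3257, 0.1831}; z = -0.3257 (taking z<0)
x = 0.0675, y = 0.0501

(0.0675, 0.0501, -0.3257)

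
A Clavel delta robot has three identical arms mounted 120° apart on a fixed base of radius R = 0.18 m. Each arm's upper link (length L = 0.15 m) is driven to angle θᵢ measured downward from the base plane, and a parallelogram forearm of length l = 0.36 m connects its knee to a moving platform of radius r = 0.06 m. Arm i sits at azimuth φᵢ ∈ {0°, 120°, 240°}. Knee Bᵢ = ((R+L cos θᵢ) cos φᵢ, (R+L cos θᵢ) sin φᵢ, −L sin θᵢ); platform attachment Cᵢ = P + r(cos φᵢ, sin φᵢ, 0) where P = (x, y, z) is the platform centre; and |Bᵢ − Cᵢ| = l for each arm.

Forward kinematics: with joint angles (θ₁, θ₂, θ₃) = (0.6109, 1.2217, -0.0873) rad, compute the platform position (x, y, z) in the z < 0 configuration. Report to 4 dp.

(0.0071, -0.1563, -0.3087)

arm 1 at φ=0.0°: ρ1 = 0.2429;  S1 = (0.2429, 0.0000, -0.0860)
S2 = (0.1713·cos120.0°, 0.1713·sin120.0°, -0.1410) = (-0.0857, 0.1484, -0.1410)
φ3=240.0°: virtual centre (-0.1347, -0.2333, 0.0131), radius l
eliminate P² terms by subtracting sphere 1 from 2 and 3
linear system: -0.6570x+0.2967y = -0.0172−-0.1098z; -0.7552x+-0.4667y = 0.0064−0.1982z
Cramer: x(z) = 0.0115+0.0143z;  y(z) = -0.0323+0.4017z
sphere 1 gives Az²+Bz+C=0 with A=1.1616, B=0.1395, C=-0.0676;  B²−4AC=0.3337;  roots -0.3087, 0.1886;  negative root z = -0.3087
x = 0.0071, y = -0.1563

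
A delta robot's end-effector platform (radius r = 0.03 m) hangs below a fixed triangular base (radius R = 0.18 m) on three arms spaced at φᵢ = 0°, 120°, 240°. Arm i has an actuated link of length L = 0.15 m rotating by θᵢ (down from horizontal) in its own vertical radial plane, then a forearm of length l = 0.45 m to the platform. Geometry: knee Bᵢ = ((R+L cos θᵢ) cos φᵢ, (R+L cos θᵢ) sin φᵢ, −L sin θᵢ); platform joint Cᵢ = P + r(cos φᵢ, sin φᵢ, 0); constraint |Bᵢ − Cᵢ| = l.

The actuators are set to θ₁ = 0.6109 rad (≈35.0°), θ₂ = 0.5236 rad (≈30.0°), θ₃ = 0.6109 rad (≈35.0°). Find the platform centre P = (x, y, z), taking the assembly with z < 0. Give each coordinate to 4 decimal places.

S1 = (0.2729·cos0.0°, 0.2729·sin0.0°, -0.0860) = (0.2729, 0.0000, -0.0860)
S2 = (0.2799·cos120.0°, 0.2799·sin120.0°, -0.0750) = (-0.1400, 0.2424, -0.0750)
S3 = (0.2729·cos240.0°, 0.2729·sin240.0°, -0.0860) = (-0.1364, -0.2363, -0.0860)
|S₂|²−|S₁|² = 0.0021;  |S₃|²−|S₁|² = 0.0000
plane₁₂: -0.8256x+0.4848y+0.0221z = 0.0021
Cramer: x(z) = -0.0013+0.0133z;  y(z) = 0.0022-0.0230z
into |P−S₁|² = l²: 1.0007z² + 0.1647z + -0.1199 = 0;  Δ = 0.5072;  z = -0.4381 or 0.2736 → z<0 root = -0.4381
x = -0.0071, y = 0.0123

(-0.0071, 0.0123, -0.4381)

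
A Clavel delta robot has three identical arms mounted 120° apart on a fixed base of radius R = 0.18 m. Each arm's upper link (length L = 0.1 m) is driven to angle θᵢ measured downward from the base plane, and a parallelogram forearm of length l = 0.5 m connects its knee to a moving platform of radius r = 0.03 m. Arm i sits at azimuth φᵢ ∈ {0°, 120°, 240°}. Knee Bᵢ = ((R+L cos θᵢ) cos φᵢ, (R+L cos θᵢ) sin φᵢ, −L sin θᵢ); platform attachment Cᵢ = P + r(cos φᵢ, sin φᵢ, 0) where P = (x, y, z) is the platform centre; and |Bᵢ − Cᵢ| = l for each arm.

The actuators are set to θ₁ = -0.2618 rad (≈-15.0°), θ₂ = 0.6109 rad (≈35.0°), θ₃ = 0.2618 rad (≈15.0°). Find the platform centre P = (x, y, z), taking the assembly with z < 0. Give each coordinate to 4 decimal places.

φ1=0.0°: virtual centre (0.2466, 0.0000, 0.0259), radius l
arm 2 at φ=120.0°: ρ2 = 0.2319;  S2 = (-0.1160, 0.2008, -0.0574)
φ3=240.0°: virtual centre (-0.1233, -0.2136, -0.0259), radius l
subtract pairs → two planes through P
plane₁₂: -0.7251x+0.4017y+-0.1665z = -0.0044
Cramer: x(z) = 0.0031-0.1857z;  y(z) = -0.0054+0.0793z
quadratic in z: (1.0408)z²+(0.0378)z+(-0.1900)=0, √Δ=0.8902 → z ∈ {-0.4458, 0.4095}; z = -0.4458 (taking z<0)
x = 0.0859, y = -0.0407

(0.0859, -0.0407, -0.4458)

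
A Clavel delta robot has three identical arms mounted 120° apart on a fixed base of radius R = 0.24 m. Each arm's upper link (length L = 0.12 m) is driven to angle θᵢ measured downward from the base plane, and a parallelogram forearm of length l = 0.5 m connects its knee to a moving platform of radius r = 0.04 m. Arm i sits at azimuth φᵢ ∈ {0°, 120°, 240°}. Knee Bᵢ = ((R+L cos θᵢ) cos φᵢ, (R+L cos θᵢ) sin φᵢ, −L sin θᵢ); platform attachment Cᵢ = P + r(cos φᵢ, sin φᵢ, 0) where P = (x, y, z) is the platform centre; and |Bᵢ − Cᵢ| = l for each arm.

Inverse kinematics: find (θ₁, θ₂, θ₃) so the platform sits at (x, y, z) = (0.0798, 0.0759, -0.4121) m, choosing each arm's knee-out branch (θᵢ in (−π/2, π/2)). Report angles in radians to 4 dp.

φ1=0.0° → target in arm frame (0.0798, 0.0759)
  A=0.1202, B=-0.4121, C=(l²−L²−A²−y'²−z²)/(2L)=0.1899
  θ1 = atan2(B,A) + arccos(C/0.4293) = -0.1743
rotate P by −φ2: (0.0258, -0.1071, -0.4121)
  e−x'=0.1742;  (l²−L²−(e−x')²−y'²−z²)/2L = 0.0999
  θ2 = atan2(B,A) + arccos(C/0.4474) = 0.1747
arm 3 (φ=240.0°): x'=-0.1056, y'=0.0312
  A cos θ + B sin θ = C:  0.3056·cos θ + -0.4121·sin θ = -0.1192
  θ3 = atan2(B,A) + arccos(C/0.5131) = 0.8726

θ₁ = -0.1743, θ₂ = 0.1747, θ₃ = 0.8726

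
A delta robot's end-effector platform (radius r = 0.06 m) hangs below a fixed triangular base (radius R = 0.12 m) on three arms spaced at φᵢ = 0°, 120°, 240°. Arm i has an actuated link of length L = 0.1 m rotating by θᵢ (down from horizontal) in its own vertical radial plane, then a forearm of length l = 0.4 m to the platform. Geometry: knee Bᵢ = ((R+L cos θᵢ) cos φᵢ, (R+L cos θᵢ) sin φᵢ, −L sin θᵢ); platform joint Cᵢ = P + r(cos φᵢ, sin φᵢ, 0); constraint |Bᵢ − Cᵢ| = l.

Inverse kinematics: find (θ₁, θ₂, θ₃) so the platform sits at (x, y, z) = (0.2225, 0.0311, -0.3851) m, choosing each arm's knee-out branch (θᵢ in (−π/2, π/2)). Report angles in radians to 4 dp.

φ1=0.0° → target in arm frame (0.2225, 0.0311)
  A cos θ + B sin θ = C:  -0.1625·cos θ + -0.3851·sin θ = -0.1284
  γ=atan2(-0.3851,-0.1625)=-1.9701;  ψ=arccos(-0.3071)=1.8830;  θ1=γ+ψ≈-0.0871
arm 2 (φ=120.0°): x'=-0.0843, y'=-0.2082
  A=0.1443, B=-0.3851, C=(l²−L²−A²−y'²−z²)/(2L)=-0.3125
  √(A²+B²)=0.4113;  θ2 = -1.2122+2.4338 ≈ 1.2215
rotate P by −φ3: (-0.1382, 0.1771, -0.3851)
  e−x'=0.1982;  (l²−L²−(e−x')²−y'²−z²)/2L = -0.3448
  √(A²+B²)=0.4331;  θ3 = -1.0955+2.4916 ≈ 1.3961

θ₁ = -0.0871, θ₂ = 1.2215, θ₃ = 1.3961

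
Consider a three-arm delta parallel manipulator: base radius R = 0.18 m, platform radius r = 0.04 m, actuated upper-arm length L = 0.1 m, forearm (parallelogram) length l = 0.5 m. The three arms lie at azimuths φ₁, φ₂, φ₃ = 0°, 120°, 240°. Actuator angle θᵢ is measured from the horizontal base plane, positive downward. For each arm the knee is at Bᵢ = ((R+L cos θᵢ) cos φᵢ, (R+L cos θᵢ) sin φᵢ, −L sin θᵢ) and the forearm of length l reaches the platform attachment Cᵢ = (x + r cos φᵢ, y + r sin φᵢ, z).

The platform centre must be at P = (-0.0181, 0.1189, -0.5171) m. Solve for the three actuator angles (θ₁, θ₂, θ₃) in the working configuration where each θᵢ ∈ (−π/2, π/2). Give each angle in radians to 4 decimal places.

φ1=0.0° → target in arm frame (-0.0181, 0.1189)
  A=0.1581, B=-0.5171, C=(l²−L²−A²−y'²−z²)/(2L)=-0.3326
  γ=atan2(-0.5171,0.1581)=-1.2741;  ψ=arccos(-0.6151)=2.2334;  θ1=γ+ψ≈0.9593
arm 2 (φ=120.0°): x'=0.1120, y'=-0.0438
  A cos θ + B sin θ = C:  0.0280·cos θ + -0.5171·sin θ = -0.1505
  γ=atan2(-0.5171,0.0280)=-1.5167;  ψ=arccos(-0.2905)=1.8656;  θ2=γ+ψ≈0.3488
arm 3 (φ=240.0°): x'=-0.0939, y'=-0.0751
  e−x'=0.2339;  (l²−L²−(e−x')²−y'²−z²)/2L = -0.4388
  √(A²+B²)=0.5675;  θ3 = -1.1460+2.4545 ≈ 1.3085

θ₁ = 0.9593, θ₂ = 0.3488, θ₃ = 1.3085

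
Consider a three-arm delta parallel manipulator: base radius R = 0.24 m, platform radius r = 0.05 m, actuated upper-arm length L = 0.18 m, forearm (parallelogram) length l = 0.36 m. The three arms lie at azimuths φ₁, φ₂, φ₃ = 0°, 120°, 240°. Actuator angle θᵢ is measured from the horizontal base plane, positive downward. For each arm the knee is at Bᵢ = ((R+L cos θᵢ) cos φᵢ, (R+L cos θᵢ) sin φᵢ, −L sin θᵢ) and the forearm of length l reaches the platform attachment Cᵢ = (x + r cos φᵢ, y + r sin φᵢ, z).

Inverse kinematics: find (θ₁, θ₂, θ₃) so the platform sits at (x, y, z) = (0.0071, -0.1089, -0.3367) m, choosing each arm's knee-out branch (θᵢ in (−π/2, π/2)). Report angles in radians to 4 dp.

θ₁ = 0.9596, θ₂ = 1.3962, θ₃ = 0.5238

arm 1 (φ=0.0°): x'=0.0071, y'=-0.1089
  e−x'=0.1829;  (l²−L²−(e−x')²−y'²−z²)/2L = -0.1708
  √(A²+B²)=0.3832;  θ1 = -1.0732+2.0327 ≈ 0.9596
arm 2 (φ=120.0°): x'=-0.0979, y'=0.0483
  e−x'=0.2879;  (l²−L²−(e−x')²−y'²−z²)/2L = -0.2816
  γ=atan2(-0.3367,0.2879)=-0.8634;  ψ=arccos(-0.6356)=2.2596;  θ2=γ+ψ≈1.3962
arm 3 (φ=240.0°): x'=0.0908, y'=0.0606
  A cos θ + B sin θ = C:  0.0992·cos θ + -0.3367·sin θ = -0.0825
  γ=atan2(-0.3367,0.0992)=-1.2842;  ψ=arccos(-0.2349)=1.8079;  θ3=γ+ψ≈0.5238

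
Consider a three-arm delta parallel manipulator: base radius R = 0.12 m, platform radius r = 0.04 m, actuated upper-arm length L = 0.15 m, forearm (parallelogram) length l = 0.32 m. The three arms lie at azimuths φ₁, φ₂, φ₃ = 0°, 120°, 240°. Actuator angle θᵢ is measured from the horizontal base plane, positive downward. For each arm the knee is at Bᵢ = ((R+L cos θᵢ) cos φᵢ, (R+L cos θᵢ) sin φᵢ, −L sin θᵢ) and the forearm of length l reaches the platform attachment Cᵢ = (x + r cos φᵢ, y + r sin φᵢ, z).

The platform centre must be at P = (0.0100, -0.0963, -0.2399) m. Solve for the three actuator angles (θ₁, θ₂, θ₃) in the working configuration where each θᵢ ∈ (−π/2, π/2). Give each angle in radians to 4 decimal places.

rotate P by −φ1: (0.0100, -0.0963, -0.2399)
  A=0.0700, B=-0.2399, C=(l²−L²−A²−y'²−z²)/(2L)=0.0272
  √(A²+B²)=0.2499;  θ1 = -1.2869+1.4615 ≈ 0.1747
rotate P by −φ2: (-0.0884, 0.0395, -0.2399)
  A cos θ + B sin θ = C:  0.1684·cos θ + -0.2399·sin θ = -0.0252
  √(A²+B²)=0.2931;  θ2 = -0.9588+1.6570 ≈ 0.6982
arm 3 (φ=240.0°): x'=0.0784, y'=0.0568
  A=0.0016, B=-0.2399, C=(l²−L²−A²−y'²−z²)/(2L)=0.0637
  γ=atan2(-0.2399,0.0016)=-1.5641;  ψ=arccos(0.2656)=1.3019;  θ3=γ+ψ≈-0.2622

θ₁ = 0.1747, θ₂ = 0.6982, θ₃ = -0.2622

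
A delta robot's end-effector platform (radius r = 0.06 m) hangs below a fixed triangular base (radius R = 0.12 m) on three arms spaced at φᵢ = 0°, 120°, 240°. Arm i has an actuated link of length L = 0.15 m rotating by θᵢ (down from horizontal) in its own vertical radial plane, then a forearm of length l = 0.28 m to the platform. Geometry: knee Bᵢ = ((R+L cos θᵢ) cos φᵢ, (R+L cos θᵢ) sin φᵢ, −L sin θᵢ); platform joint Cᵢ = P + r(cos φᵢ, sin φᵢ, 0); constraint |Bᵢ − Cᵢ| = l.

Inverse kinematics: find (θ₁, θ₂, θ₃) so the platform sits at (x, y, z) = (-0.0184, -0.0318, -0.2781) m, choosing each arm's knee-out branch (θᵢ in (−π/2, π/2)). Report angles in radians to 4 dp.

φ1=0.0° → target in arm frame (-0.0184, -0.0318)
  A cos θ + B sin θ = C:  0.0784·cos θ + -0.2781·sin θ = -0.0953
  γ=atan2(-0.2781,0.0784)=-1.2960;  ψ=arccos(-0.3299)=1.9070;  θ1=γ+ψ≈0.6110
rotate P by −φ2: (-0.0183, 0.0318, -0.2781)
  e−x'=0.0783;  (l²−L²−(e−x')²−y'²−z²)/2L = -0.0953
  θ2 = atan2(B,A) + arccos(C/0.2889) = 0.6107
rotate P by −φ3: (0.0367, 0.0000, -0.2781)
  A cos θ + B sin θ = C:  0.0233·cos θ + -0.2781·sin θ = -0.0733
  θ3 = atan2(B,A) + arccos(C/0.2791) = 0.3491

θ₁ = 0.6110, θ₂ = 0.6107, θ₃ = 0.3491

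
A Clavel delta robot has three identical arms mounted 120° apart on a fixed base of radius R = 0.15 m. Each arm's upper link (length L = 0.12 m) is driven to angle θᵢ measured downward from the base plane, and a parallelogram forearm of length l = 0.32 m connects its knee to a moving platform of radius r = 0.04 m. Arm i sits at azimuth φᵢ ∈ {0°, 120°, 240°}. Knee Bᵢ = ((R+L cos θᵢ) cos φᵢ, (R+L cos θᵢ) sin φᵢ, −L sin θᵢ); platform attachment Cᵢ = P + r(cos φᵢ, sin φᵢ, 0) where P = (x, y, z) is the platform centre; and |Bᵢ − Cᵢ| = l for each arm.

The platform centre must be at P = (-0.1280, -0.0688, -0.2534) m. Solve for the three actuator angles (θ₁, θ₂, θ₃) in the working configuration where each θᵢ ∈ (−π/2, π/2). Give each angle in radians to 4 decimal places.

θ₁ = 1.2214, θ₂ = 0.5235, θ₃ = -0.3494

φ1=0.0° → target in arm frame (-0.1280, -0.0688)
  A cos θ + B sin θ = C:  0.2380·cos θ + -0.2534·sin θ = -0.1566
  θ1 = atan2(B,A) + arccos(C/0.3476) = 1.2214
arm 2 (φ=120.0°): x'=0.0044, y'=0.1453
  A cos θ + B sin θ = C:  0.1056·cos θ + -0.2534·sin θ = -0.0352
  √(A²+B²)=0.2745;  θ2 = -1.1760+1.6995 ≈ 0.5235
φ3=240.0° → target in arm frame (0.1236, -0.0765)
  e−x'=-0.0136;  (l²−L²−(e−x')²−y'²−z²)/2L = 0.0740
  θ3 = atan2(B,A) + arccos(C/0.2538) = -0.3494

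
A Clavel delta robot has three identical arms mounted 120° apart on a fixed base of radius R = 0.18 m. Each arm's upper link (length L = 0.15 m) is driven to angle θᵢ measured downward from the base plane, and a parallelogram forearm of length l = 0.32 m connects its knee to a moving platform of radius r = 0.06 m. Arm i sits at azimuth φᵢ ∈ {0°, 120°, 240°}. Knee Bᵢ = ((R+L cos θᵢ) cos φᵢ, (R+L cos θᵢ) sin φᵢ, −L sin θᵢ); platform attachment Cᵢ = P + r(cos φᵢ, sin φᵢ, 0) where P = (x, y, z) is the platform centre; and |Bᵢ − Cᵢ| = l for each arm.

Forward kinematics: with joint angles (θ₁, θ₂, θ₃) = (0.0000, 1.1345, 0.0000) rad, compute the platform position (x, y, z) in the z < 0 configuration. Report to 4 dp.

(0.0629, -0.1090, -0.2183)

arm 1 at φ=0.0°: ρ1 = 0.2700;  O1 = (0.2700, 0.0000, 0.0000)
arm 2 at φ=120.0°: ρ2 = 0.1834;  O2 = (-0.0917, 0.1588, -0.1359)
φ3=240.0°: virtual centre (-0.1350, -0.2338, 0.0000), radius l
eliminate P² terms by subtracting sphere 1 from 2 and 3
plane₁₂: -0.7234x+0.3176y+-0.2719z = -0.0208
Cramer: x(z) = 0.0163-0.2135z;  y(z) = -0.0283+0.3698z
sphere 1 gives Az²+Bz+C=0 with A=1.1823, B=0.0874, C=-0.0372;  B²−4AC=0.1838;  roots -0.2183, 0.1443;  negative root z = -0.2183
x = 0.0629, y = -0.1090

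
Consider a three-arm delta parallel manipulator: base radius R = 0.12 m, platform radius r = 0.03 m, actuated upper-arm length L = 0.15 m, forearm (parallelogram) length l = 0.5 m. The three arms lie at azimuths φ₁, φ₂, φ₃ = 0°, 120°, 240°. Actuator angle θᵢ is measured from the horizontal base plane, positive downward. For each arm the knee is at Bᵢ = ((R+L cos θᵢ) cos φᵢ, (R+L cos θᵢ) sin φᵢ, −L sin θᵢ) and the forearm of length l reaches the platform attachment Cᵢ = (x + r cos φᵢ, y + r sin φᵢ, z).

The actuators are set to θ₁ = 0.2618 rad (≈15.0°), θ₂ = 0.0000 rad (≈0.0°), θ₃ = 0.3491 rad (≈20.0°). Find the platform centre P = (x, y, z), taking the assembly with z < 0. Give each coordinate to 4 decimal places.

arm 1 at φ=0.0°: ρ1 = 0.2349;  S1 = (0.2349, 0.0000, -0.0388)
φ2=120.0°: virtual centre (-0.1200, 0.2078, 0.0000), radius l
φ3=240.0°: virtual centre (-0.1155, -0.2000, -0.0513), radius l
|S₂|²−|S₁|² = 0.0009;  |S₃|²−|S₁|² = -0.0007
[-0.7098 0.4157 0.0776]·P = 0.0009;  [-0.7007 -0.4000 -0.0250]·P = -0.0007
det = 0.5752;  x = -0.0001+0.0360z,  y = 0.0020+-0.1254z
quadratic in z: (1.0170)z²+(0.0602)z+(-0.1933)=0, √Δ=0.8887 → z ∈ {-0.4665, 0.4073}; z = -0.4665 (taking z<0)
x = -0.0169, y = 0.0605

(-0.0169, 0.0605, -0.4665)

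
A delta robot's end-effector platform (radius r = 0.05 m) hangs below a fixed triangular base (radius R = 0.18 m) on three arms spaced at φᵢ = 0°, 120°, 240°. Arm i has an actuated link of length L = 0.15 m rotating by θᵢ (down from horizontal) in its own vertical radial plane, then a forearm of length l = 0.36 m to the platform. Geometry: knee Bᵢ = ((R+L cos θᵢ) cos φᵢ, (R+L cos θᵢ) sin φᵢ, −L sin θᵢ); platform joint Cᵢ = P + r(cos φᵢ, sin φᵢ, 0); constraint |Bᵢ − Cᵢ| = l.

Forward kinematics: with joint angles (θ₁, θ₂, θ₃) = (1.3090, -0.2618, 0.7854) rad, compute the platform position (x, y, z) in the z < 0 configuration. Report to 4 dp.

arm 1 at φ=0.0°: (R−r)+L cos θ1 = 0.1688;  O1 = (0.1688, 0.0000, -0.1449)
arm 2 at φ=120.0°: (R−r)+L cos θ2 = 0.2749;  O2 = (-0.1374, 0.2381, 0.0388)
φ3=240.0°: virtual centre (-0.1180, -0.2044, -0.1061), radius l
subtract pairs → two planes through P
[-0.6125 0.4761 0.3674]·P = 0.0276;  [-0.5737 -0.4089 0.0776]·P = 0.0175
det = 0.5236;  x = -0.0374+0.3575z,  y = 0.0098+-0.3117z
quadratic in z: (1.2250)z²+(0.1362)z+(-0.0660)=0, √Δ=0.5846 → z ∈ {-0.2942, 0.1830}; z = -0.2942 (taking z<0)
x = -0.1426, y = 0.1015

(-0.1426, 0.1015, -0.2942)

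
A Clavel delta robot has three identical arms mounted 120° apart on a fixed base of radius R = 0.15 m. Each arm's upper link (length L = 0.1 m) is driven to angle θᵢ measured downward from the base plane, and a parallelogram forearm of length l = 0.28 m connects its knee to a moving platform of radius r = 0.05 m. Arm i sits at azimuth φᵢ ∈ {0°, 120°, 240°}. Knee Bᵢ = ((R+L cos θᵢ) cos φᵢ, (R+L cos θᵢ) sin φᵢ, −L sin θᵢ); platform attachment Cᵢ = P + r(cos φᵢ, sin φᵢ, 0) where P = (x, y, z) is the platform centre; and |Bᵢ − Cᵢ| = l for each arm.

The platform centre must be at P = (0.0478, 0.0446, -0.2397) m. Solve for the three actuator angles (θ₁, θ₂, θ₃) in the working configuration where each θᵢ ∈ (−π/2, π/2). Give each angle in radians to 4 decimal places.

θ₁ = 0.0871, θ₂ = 0.3494, θ₃ = 0.8727

φ1=0.0° → target in arm frame (0.0478, 0.0446)
  e−x'=0.0522;  (l²−L²−(e−x')²−y'²−z²)/2L = 0.0311
  √(A²+B²)=0.2453;  θ1 = -1.3564+1.4435 ≈ 0.0871
rotate P by −φ2: (0.0147, -0.0637, -0.2397)
  A cos θ + B sin θ = C:  0.0853·cos θ + -0.2397·sin θ = -0.0019
  θ2 = atan2(B,A) + arccos(C/0.2544) = 0.3494
rotate P by −φ3: (-0.0625, 0.0191, -0.2397)
  A=0.1625, B=-0.2397, C=(l²−L²−A²−y'²−z²)/(2L)=-0.0792
  γ=atan2(-0.2397,0.1625)=-0.9750;  ψ=arccos(-0.2734)=1.8477;  θ3=γ+ψ≈0.8727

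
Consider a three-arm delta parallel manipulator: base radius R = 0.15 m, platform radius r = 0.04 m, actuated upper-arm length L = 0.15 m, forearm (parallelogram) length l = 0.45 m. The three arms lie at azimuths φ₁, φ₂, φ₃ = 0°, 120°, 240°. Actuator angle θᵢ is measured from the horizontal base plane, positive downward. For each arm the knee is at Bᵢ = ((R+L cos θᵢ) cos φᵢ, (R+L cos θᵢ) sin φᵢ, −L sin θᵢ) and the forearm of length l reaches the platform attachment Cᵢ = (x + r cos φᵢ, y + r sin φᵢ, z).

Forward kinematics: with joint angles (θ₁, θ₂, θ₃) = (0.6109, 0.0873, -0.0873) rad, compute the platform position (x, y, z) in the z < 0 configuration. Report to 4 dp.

arm 1 at φ=0.0°: e+L cos θ1 = 0.2329;  S1 = (0.2329, 0.0000, -0.0860)
arm 2 at φ=120.0°: e+L cos θ2 = 0.2594;  S2 = (-0.1297, 0.2247, -0.0131)
arm 3 at φ=240.0°: e+L cos θ3 = 0.2594;  S3 = (-0.1297, -0.2247, 0.0131)
|S₂|²−|S₁|² = 0.0058;  |S₃|²−|S₁|² = 0.0058
plane₁₂: -0.7252x+0.4493y+0.1459z = 0.0058
Cramer: x(z) = -0.0081+0.2373z;  y(z) = 0.0000+0.0582z
quadratic in z: (1.0597)z²+(0.0577)z+(-0.1371)=0, √Δ=0.7644 → z ∈ {-0.3879, 0.3334}; z = -0.3879 (taking z<0)
x = -0.1001, y = -0.0226

(-0.1001, -0.0226, -0.3879)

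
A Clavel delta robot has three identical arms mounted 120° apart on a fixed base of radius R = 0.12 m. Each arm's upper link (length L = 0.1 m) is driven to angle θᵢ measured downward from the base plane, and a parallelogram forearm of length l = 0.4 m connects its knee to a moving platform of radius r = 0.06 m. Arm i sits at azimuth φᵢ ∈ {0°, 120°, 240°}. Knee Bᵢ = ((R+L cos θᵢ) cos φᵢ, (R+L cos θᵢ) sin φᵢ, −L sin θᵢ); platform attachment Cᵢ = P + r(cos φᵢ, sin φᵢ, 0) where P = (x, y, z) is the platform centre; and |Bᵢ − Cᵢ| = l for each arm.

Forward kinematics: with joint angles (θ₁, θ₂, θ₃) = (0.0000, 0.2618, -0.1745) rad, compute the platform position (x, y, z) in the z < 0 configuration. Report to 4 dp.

(0.0073, -0.0583, -0.3651)

φ1=0.0°: virtual centre (0.1600, 0.0000, 0.0000), radius l
centre 2 = (0.1566·cos120.0°, 0.1566·sin120.0°, -0.0259) = (-0.0783, 0.1356, -0.0259)
φ3=240.0°: virtual centre (-0.0792, -0.1372, 0.0174), radius l
eliminate P² terms by subtracting sphere 1 from 2 and 3
[-0.4766 0.2712 -0.0518]·P = -0.0004;  [-0.4785 -0.2745 0.0347]·P = -0.0002
det = 0.2606;  x = 0.0006+-0.0184z,  y = -0.0004+0.1585z
sphere 1 gives Az²+Bz+C=0 with A=1.0255, B=0.0057, C=-0.1346;  B²−4AC=0.5521;  roots -0.3651, 0.3595;  negative root z = -0.3651
x = 0.0073, y = -0.0583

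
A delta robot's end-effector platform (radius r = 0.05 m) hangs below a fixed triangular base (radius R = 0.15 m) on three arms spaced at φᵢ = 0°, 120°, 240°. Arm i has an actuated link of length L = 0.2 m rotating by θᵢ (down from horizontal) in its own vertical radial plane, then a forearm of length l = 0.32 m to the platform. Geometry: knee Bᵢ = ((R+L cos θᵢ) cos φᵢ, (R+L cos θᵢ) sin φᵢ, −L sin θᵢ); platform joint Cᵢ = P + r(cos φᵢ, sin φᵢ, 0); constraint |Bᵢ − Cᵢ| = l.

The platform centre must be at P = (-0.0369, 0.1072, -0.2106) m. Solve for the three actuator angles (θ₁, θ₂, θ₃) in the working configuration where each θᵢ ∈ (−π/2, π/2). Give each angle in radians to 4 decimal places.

θ₁ = 0.6980, θ₂ = -0.2619, θ₃ = 0.8726

arm 1 (φ=0.0°): x'=-0.0369, y'=0.1072
  A cos θ + B sin θ = C:  0.1369·cos θ + -0.2106·sin θ = -0.0305
  θ1 = atan2(B,A) + arccos(C/0.2512) = 0.6980
φ2=120.0° → target in arm frame (0.1113, -0.0216)
  A=-0.0113, B=-0.2106, C=(l²−L²−A²−y'²−z²)/(2L)=0.0436
  θ2 = atan2(B,A) + arccos(C/0.2109) = -0.2619
φ3=240.0° → target in arm frame (-0.0744, -0.0856)
  A=0.1744, B=-0.2106, C=(l²−L²−A²−y'²−z²)/(2L)=-0.0492
  θ3 = atan2(B,A) + arccos(C/0.2734) = 0.8726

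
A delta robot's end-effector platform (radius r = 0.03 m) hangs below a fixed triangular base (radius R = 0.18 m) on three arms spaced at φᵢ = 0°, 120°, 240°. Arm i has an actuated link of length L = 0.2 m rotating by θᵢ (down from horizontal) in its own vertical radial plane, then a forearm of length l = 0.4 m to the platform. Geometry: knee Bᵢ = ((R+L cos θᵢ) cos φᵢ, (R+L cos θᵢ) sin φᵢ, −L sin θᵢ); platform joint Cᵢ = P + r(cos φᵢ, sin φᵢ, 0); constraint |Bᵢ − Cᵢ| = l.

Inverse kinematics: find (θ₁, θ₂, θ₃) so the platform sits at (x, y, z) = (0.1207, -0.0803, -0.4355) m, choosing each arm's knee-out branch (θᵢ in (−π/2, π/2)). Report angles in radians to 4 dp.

rotate P by −φ1: (0.1207, -0.0803, -0.4355)
  A cos θ + B sin θ = C:  0.0293·cos θ + -0.4355·sin θ = -0.1924
  √(A²+B²)=0.4365;  θ1 = -1.5036+2.0273 ≈ 0.5237
rotate P by −φ2: (-0.1299, -0.0644, -0.4355)
  A=0.2799, B=-0.4355, C=(l²−L²−A²−y'²−z²)/(2L)=-0.3804
  γ=atan2(-0.4355,0.2799)=-0.9996;  ψ=arccos(-0.7347)=2.3961;  θ2=γ+ψ≈1.3965
arm 3 (φ=240.0°): x'=0.0092, y'=0.1447
  A cos θ + B sin θ = C:  0.1408·cos θ + -0.4355·sin θ = -0.2760
  θ3 = atan2(B,A) + arccos(C/0.4577) = 0.9601

θ₁ = 0.5237, θ₂ = 1.3965, θ₃ = 0.9601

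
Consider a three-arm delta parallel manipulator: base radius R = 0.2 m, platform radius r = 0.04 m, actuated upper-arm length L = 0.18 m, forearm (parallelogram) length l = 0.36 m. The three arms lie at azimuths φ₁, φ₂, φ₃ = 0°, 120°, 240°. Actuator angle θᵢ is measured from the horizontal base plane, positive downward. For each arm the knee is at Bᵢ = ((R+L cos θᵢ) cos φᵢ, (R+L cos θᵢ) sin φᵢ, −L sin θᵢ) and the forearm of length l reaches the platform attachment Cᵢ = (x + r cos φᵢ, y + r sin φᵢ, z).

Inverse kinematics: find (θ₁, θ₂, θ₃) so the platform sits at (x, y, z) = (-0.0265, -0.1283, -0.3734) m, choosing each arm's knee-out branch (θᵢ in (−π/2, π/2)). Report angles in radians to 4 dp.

arm 1 (φ=0.0°): x'=-0.0265, y'=-0.1283
  e−x'=0.1865;  (l²−L²−(e−x')²−y'²−z²)/2L = -0.2596
  θ1 = atan2(B,A) + arccos(C/0.4174) = 1.1346
rotate P by −φ2: (-0.0979, 0.0871, -0.3734)
  A cos θ + B sin θ = C:  0.2579·cos θ + -0.3734·sin θ = -0.3231
  γ=atan2(-0.3734,0.2579)=-0.9664;  ψ=arccos(-0.7120)=2.3631;  θ2=γ+ψ≈1.3966
φ3=240.0° → target in arm frame (0.1244, 0.0412)
  A=0.0356, B=-0.3734, C=(l²−L²−A²−y'²−z²)/(2L)=-0.1255
  θ3 = atan2(B,A) + arccos(C/0.3751) = 0.4364

θ₁ = 1.1346, θ₂ = 1.3966, θ₃ = 0.4364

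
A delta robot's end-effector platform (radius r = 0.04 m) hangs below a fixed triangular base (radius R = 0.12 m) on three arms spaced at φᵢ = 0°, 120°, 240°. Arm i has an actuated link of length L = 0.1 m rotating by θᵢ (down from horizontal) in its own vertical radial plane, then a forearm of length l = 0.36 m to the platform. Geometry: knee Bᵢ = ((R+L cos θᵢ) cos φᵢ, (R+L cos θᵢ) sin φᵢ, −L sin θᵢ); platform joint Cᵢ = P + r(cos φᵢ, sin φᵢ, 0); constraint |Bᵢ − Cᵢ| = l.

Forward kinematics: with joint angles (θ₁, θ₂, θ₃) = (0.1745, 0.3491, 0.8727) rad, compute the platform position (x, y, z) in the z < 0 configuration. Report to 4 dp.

arm 1 at φ=0.0°: e+L cos θ1 = 0.1785;  S1 = (0.1785, 0.0000, -0.0174)
arm 2 at φ=120.0°: e+L cos θ2 = 0.1740;  S2 = (-0.0870, 0.1507, -0.0342)
arm 3 at φ=240.0°: e+L cos θ3 = 0.1443;  S3 = (-0.0721, -0.1249, -0.0766)
subtract pairs → two planes through P
linear system: -0.5309x+0.3013y = -0.0007−-0.0337z; -0.5012x+-0.2499y = -0.0055−-0.1185z
det = 0.2837;  x = 0.0064+-0.1555z,  y = 0.0090+-0.1622z
quadratic in z: (1.0505)z²+(0.0853)z+(-0.0996)=0, √Δ=0.6526 → z ∈ {-0.3512, 0.2700}; z = -0.3512 (taking z<0)
x = 0.0611, y = 0.0659

(0.0611, 0.0659, -0.3512)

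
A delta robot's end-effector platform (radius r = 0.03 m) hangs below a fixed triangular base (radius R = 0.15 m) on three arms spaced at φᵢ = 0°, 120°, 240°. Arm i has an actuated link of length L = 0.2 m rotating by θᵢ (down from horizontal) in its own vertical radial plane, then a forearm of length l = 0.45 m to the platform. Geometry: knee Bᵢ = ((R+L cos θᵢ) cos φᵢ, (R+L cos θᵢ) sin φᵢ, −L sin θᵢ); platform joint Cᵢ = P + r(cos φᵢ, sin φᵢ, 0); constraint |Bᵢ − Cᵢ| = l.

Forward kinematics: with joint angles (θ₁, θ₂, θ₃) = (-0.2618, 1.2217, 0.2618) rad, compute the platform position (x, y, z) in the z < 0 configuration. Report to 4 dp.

arm 1 at φ=0.0°: (R−r)+L cos θ1 = 0.3132;  centre 1 = (0.3132, 0.0000, 0.0518)
centre 2 = (0.1884·cos120.0°, 0.1884·sin120.0°, -0.1879) = (-0.0942, 0.1632, -0.1879)
φ3=240.0°: virtual centre (-0.1566, -0.2712, -0.0518), radius l
|centre ₂|²−|centre ₁|² = -0.0299;  |centre ₃|²−|centre ₁|² = 0.0000
linear system: -0.8148x+0.3263y = -0.0299−-0.4794z; -0.9396x+-0.5425y = 0.0000−-0.2071z
Cramer: x(z) = 0.0217-0.4377z;  y(z) = -0.0376+0.3763z
sphere 1 gives Az²+Bz+C=0 with A=1.3332, B=0.1233, C=-0.1134;  B²−4AC=0.6202;  roots -0.3416, 0.2491;  negative root z = -0.3416
x = 0.1712, y = -0.1661

(0.1712, -0.1661, -0.3416)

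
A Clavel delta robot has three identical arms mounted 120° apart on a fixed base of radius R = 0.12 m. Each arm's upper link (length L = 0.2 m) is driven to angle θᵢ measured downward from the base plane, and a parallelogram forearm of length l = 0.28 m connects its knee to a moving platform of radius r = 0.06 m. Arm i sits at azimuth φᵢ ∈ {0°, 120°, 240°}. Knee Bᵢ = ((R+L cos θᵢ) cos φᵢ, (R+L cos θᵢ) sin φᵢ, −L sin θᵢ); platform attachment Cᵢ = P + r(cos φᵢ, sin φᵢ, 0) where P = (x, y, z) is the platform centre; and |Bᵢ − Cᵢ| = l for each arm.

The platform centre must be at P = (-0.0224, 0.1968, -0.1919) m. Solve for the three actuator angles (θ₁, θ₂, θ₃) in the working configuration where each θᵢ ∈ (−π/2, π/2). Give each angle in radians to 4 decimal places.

θ₁ = 0.9595, θ₂ = -0.3491, θ₃ = 1.3963

rotate P by −φ1: (-0.0224, 0.1968, -0.1919)
  e−x'=0.0824;  (l²−L²−(e−x')²−y'²−z²)/2L = -0.1099
  γ=atan2(-0.1919,0.0824)=-1.1652;  ψ=arccos(-0.5261)=2.1248;  θ1=γ+ψ≈0.9595
φ2=120.0° → target in arm frame (0.1816, -0.0790)
  A=-0.1216, B=-0.1919, C=(l²−L²−A²−y'²−z²)/(2L)=-0.0487
  γ=atan2(-0.1919,-0.1216)=-2.1357;  ψ=arccos(-0.2141)=1.7866;  θ2=γ+ψ≈-0.3491
rotate P by −φ3: (-0.1592, -0.1178, -0.1919)
  A=0.2192, B=-0.1919, C=(l²−L²−A²−y'²−z²)/(2L)=-0.1509
  √(A²+B²)=0.2914;  θ3 = -0.7190+2.1153 ≈ 1.3963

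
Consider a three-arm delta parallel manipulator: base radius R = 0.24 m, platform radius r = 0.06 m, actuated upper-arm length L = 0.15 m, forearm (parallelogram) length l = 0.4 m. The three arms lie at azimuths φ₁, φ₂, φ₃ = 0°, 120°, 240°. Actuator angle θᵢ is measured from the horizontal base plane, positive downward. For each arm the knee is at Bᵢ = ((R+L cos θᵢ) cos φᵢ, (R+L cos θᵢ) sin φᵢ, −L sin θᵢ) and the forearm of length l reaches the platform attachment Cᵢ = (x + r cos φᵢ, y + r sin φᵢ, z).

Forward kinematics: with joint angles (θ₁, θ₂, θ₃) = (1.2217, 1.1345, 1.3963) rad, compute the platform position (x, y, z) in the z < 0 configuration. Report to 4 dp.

S1 = (0.2313·cos0.0°, 0.2313·sin0.0°, -0.1410) = (0.2313, 0.0000, -0.1410)
arm 2 at φ=120.0°: (R−r)+L cos θ2 = 0.2434;  S2 = (-0.1217, 0.2108, -0.1359)
S3 = (0.2060·cos240.0°, 0.2060·sin240.0°, -0.1477) = (-0.1030, -0.1784, -0.1477)
|S₂|²−|S₁|² = 0.0043;  |S₃|²−|S₁|² = -0.0091
[-0.7060 0.4216 0.0100]·P = 0.0043;  [-0.6687 -0.3569 -0.0135]·P = -0.0091
Cramer: x(z) = 0.0043-0.0040z;  y(z) = 0.0175-0.0304z
sphere 1 gives Az²+Bz+C=0 with A=1.0009, B=0.2827, C=-0.0883;  B²−4AC=0.4334;  roots -0.4700, 0.1876;  negative root z = -0.4700
x = 0.0062, y = 0.0318

(0.0062, 0.0318, -0.4700)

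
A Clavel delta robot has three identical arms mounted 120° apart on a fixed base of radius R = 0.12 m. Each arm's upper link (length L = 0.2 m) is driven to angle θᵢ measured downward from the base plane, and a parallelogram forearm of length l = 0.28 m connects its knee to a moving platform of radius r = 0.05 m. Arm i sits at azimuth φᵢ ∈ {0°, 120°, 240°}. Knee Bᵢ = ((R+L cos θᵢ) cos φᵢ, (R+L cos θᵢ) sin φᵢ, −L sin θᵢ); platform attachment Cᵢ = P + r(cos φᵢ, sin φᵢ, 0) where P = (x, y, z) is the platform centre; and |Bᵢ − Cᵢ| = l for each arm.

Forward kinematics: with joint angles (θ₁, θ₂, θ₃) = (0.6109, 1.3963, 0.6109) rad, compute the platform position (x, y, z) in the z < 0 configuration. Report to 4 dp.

(0.0769, -0.1332, -0.3045)

centre 1 = (0.2338·cos0.0°, 0.2338·sin0.0°, -0.1147) = (0.2338, 0.0000, -0.1147)
φ2=120.0°: virtual centre (-0.0524, 0.0907, -0.1970), radius l
centre 3 = (0.2338·cos240.0°, 0.2338·sin240.0°, -0.1147) = (-0.1169, -0.2025, -0.1147)
eliminate P² terms by subtracting sphere 1 from 2 and 3
[-0.5724 0.1814 -0.1645]·P = -0.0181;  [-0.7015 -0.4050 0.0000]·P = 0.0000
Cramer: x(z) = 0.0204-0.1855z;  y(z) = -0.0353+0.3214z
into |P−centre ₁|² = l²: 1.1377z² + 0.2859z + -0.0184 = 0;  Δ = 0.1657;  z = -0.3045 or 0.0532 → z<0 root = -0.3045
x = 0.0769, y = -0.1332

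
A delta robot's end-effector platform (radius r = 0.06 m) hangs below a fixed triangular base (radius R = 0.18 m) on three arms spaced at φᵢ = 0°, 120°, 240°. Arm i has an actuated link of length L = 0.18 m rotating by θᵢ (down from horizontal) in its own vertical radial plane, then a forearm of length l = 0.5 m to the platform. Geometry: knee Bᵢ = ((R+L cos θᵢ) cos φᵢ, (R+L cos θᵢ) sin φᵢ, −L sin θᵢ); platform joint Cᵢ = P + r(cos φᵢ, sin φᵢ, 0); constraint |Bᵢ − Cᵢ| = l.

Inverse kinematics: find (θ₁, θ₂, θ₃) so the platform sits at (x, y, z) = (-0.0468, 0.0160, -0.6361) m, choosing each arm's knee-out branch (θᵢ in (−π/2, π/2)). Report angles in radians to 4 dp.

θ₁ = 1.3964, θ₂ = 1.1343, θ₃ = 1.2217

rotate P by −φ1: (-0.0468, 0.0160, -0.6361)
  e−x'=0.1668;  (l²−L²−(e−x')²−y'²−z²)/2L = -0.5975
  θ1 = atan2(B,A) + arccos(C/0.6576) = 1.3964
φ2=120.0° → target in arm frame (0.0373, 0.0325)
  A=0.0827, B=-0.6361, C=(l²−L²−A²−y'²−z²)/(2L)=-0.5415
  θ2 = atan2(B,A) + arccos(C/0.6415) = 1.1343
φ3=240.0° → target in arm frame (0.0095, -0.0485)
  A=0.1105, B=-0.6361, C=(l²−L²−A²−y'²−z²)/(2L)=-0.5599
  √(A²+B²)=0.6456;  θ3 = -1.3989+2.6205 ≈ 1.2217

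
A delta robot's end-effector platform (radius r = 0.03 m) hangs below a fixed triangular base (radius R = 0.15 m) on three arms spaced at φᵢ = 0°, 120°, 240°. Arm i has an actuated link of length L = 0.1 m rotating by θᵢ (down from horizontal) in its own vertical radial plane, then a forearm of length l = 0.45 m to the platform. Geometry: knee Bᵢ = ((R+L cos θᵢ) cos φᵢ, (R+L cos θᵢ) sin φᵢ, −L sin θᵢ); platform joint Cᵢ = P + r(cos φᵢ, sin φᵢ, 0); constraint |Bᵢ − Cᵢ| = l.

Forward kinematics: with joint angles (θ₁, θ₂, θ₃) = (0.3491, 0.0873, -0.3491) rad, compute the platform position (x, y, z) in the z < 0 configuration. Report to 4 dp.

(-0.0582, -0.0432, -0.3900)

φ1=0.0°: virtual centre (0.2140, 0.0000, -0.0342), radius l
arm 2 at φ=120.0°: ρ2 = 0.2196;  centre 2 = (-0.1098, 0.1902, -0.0087)
centre 3 = (0.2140·cos240.0°, 0.2140·sin240.0°, 0.0342) = (-0.1070, -0.1853, 0.0342)
|centre ₂|²−|centre ₁|² = 0.0014;  |centre ₃|²−|centre ₁|² = 0.0000
plane₁₂: -0.6476x+0.3804y+0.0510z = 0.0014
det = 0.4842;  x = -0.0010+0.1465z,  y = 0.0018+0.1154z
into |P−centre ₁|² = l²: 1.0348z² + 0.0058z + -0.1551 = 0;  Δ = 0.6420;  z = -0.3900 or 0.3843 → z<0 root = -0.3900
x = -0.0582, y = -0.0432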